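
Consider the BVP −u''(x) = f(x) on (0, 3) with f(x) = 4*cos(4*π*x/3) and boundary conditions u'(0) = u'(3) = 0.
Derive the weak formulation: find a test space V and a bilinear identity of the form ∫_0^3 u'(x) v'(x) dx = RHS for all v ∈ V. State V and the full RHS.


V = H^1(0, 3) (no boundary constraint on v; u is determined up to an additive constant); weak form: ∫_0^3 u'v' dx = ∫_0^3 (4*cos(4*π*x/3)) v dx for all v ∈ V.

Multiply both sides by a test function v and integrate from 0 to 3:
  ∫_0^3 −u''(x) v(x) dx = ∫_0^3 f(x) v(x) dx.
Integrate the LHS by parts once:
  ∫_0^3 −u'' v dx = −[u'(x) v(x)]_0^3 + ∫_0^3 u'(x) v'(x) dx.
Thus ∫_0^3 u'(x) v'(x) dx = ∫_0^3 f(x) v(x) dx + [u'(x) v(x)]_0^3.
Choose V so that boundary terms are either known or forced to vanish.
u has homogeneous Neumann: u'(0) = u'(3) = 0. So [u' v]_0^3 = 0·v(3) − 0·v(0) = 0 for any v; take V = H^1(0, 3).
Weak formulation: find u (satisfying any essential BC) such that ∫_0^3 u'(x) v'(x) dx = ∫_0^3 f v dx for all v ∈ V (homogeneous Neumann, so boundary terms vanish).
Substituting f(x) = 4*cos(4*π*x/3), the right-hand side is ∫_0^3 (4*cos(4*π*x/3)) v dx.
Compatibility check (pure Neumann): taking v ≡ 1 ∈ V gives 0 = ∫_0^3 f dx + (0) − (0), i.e. ∫_0^3 f dx must equal u'(0) − u'(3) = 0. Indeed ∫_0^3 (4*cos(4*π*x/3)) dx = 0, so the data are compatible. The solution is then unique only up to an additive constant (fix it e.g. by requiring ∫_0^3 u dx = 0).


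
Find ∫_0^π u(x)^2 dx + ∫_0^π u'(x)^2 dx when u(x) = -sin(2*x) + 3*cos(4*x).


||u||_{H^1(0,π)}^2 = 79*π

u'(x) = -12*sin(4*x) - 2*cos(2*x).
Expand u² and (u')² and integrate term by term on (0, π), using: for integers n ≥ 1, ∫_0^π sin²(nx) dx = ∫_0^π cos²(nx) dx = π/2; for n ≠ n', ∫_0^π sin(nx)sin(n'x) dx = ∫_0^π cos(nx)cos(n'x) dx = 0; and by product-to-sum, ∫_0^π sin(nx)cos(n'x) dx = ½∫_0^π [sin((n+n')x) + sin((n−n')x)] dx, which is 0 when n+n' is even and 2n/(n²−n'²) when n+n' is odd (it need not vanish on (0, π)).
  u² squared terms: (-1)²·∫sin(2x)² dx = 1·π/2 = π/2;  (3)²·∫cos(4x)² dx = 9·π/2 = 9*π/2.
  u² cross terms: 2·(-1)·(3)·∫sin(2x)·cos(4x) dx = -6·(0) = 0.
  So ∫_0^π u² dx = π/2 + 9*π/2 + 0 = 5*π.
  (u')² squared terms: (-12)²·∫sin(4x)² dx = 144·π/2 = 72*π;  (-2)²·∫cos(2x)² dx = 4·π/2 = 2*π.
  (u')² cross terms: 2·(-12)·(-2)·∫sin(4x)·cos(2x) dx = 48·(0) = 0.
  So ∫_0^π (u')² dx = 72*π + 2*π + 0 = 74*π.
||u||_{H^1}^2 = (5*π) + (74*π) = 79*π.


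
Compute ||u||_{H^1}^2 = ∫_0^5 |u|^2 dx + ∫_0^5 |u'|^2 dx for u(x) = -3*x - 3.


||u||_{H^1}^2 = 690

The H^1 norm (squared) on an interval (0, L) is
  ||u||_{H^1}^2 = ∫_0^L u(x)^2 dx + ∫_0^L u'(x)^2 dx.
Compute u'(x) = -3.
Then u(x)^2 = 9*x**2 + 18*x + 9 and u'(x)^2 = 9.
Integrate each monomial from 0 to 5 using ∫_0^5 c·x^n dx = c·5^(n+1)/(n+1):
  ∫_0^5 u(x)^2 dx = ∫_0^5 (9*x^2 + 18*x + 9) dx. Term by term:
    ∫_0^5 9*x^2 dx = 375;  ∫_0^5 18*x dx = 225;  ∫_0^5 9 dx = 45.
  Sum: 375 + 225 + 45 = 645.
  ∫_0^5 u'(x)^2 dx = ∫_0^5 (9) dx. Term by term:
    ∫_0^5 9 dx = 45.
Adding: ||u||_{H^1}^2 = 645 + 45 = 690.


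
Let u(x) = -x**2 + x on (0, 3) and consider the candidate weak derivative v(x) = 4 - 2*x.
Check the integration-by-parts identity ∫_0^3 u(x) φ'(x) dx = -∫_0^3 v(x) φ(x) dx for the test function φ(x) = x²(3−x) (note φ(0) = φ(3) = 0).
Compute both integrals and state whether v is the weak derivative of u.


LHS = 351/20, RHS = -27/10. No, v is not the weak derivative of u.

u(x) = -x**2 + x, classical derivative u'(x) = 1 - 2*x.
φ(x) = x²(3−x), so φ'(x) = 3*x*(2 - x).
Note φ(0) = φ(3) = 0, so the boundary term u·φ vanishes.
LHS = ∫_0^3 u(x) φ'(x) dx = ∫_0^3 (3*x^4 - 9*x^3 + 6*x^2) dx. Term by term:
  ∫_0^3 3*x^4 dx = 729/5;  ∫_0^3 -9*x^3 dx = -729/4;  ∫_0^3 6*x^2 dx = 54.
Sum: 729/5 − 729/4 + 54 = 351/20.
So LHS = 351/20.
∫_0^3 v(x) φ(x) dx = ∫_0^3 (2*x^4 - 10*x^3 + 12*x^2) dx. Term by term:
  ∫_0^3 2*x^4 dx = 486/5;  ∫_0^3 -10*x^3 dx = -405/2;  ∫_0^3 12*x^2 dx = 108.
Sum: 486/5 − 405/2 + 108 = 27/10.
So RHS = -∫_0^3 v(x) φ(x) dx = -27/10.
LHS − RHS = 81/4 ≠ 0, so the identity fails.
(For a valid weak derivative the identity must hold for EVERY test function, in particular this one. The failure shows v is NOT the weak derivative of u.)
Correct weak derivative would be u'(x) = 1 - 2*x.


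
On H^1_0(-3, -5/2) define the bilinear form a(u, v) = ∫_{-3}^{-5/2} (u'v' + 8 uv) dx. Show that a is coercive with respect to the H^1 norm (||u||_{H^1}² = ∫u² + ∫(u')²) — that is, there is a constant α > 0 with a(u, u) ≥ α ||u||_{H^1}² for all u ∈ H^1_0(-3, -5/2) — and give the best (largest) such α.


α = 1

Coercivity of a(·,·) on H^1_0(-3, -5/2) means a(u, u) ≥ α ||u||_{H^1}² for every u ∈ H^1_0.
The interval has length L = 1/2, and Poincaré/coercivity depend only on L. Here a(u, u) = ∫(u')² + (8)·∫u².
Here c = 8 ≥ 1, so a(u,u) = ∫(u')² + c∫u² ≥ ∫(u')² + ∫u² = ||u||_{H^1}², i.e. α = 1 works. No larger α is possible: a(u,u) ≥ α||u||_{H^1}² means (1−α)∫(u')² ≥ (α−c)∫u², and for the modes u_n = sin(nπ(x−x₀)/L) (x₀ the left endpoint) one has ∫u_n²/∫(u_n')² = (L/(nπ))² → 0, so a(u_n,u_n)/||u_n||_{H^1}² → 1. Hence the optimal constant is α = 1.
Therefore α = 1.


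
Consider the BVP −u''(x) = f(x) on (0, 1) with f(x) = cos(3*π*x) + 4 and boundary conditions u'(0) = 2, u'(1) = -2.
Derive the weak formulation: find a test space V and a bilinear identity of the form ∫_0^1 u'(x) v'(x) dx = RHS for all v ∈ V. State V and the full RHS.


V = H^1(0, 1) (v unrestricted at boundary; u is determined up to an additive constant); weak form: ∫_0^1 u'v' dx = ∫_0^1 (cos(3*π*x) + 4) v dx − 2·v(1) − 2·v(0) for all v ∈ V.

Multiply both sides by a test function v and integrate from 0 to 1:
  ∫_0^1 −u''(x) v(x) dx = ∫_0^1 f(x) v(x) dx.
Integrate the LHS by parts once:
  ∫_0^1 −u'' v dx = −[u'(x) v(x)]_0^1 + ∫_0^1 u'(x) v'(x) dx.
Thus ∫_0^1 u'(x) v'(x) dx = ∫_0^1 f(x) v(x) dx + [u'(x) v(x)]_0^1.
Choose V so that boundary terms are either known or forced to vanish.
u has inhomogeneous Neumann u'(0) = 2, u'(1) = -2. [u' v]_0^1 = (-2)·v(1) − (2)·v(0) = − 2·v(1) − 2·v(0). Take V = H^1(0, 1); boundary term becomes part of RHS.
Weak formulation: find u (satisfying any essential BC) such that ∫_0^1 u'(x) v'(x) dx = ∫_0^1 f v dx − 2·v(1) − 2·v(0) for all v ∈ V (Neumann data are natural BCs: they enter the RHS as boundary terms).
Substituting f(x) = cos(3*π*x) + 4, the right-hand side is ∫_0^1 (cos(3*π*x) + 4) v dx − 2·v(1) − 2·v(0).
Compatibility check (pure Neumann): taking v ≡ 1 ∈ V gives 0 = ∫_0^1 f dx + (-2) − (2), i.e. ∫_0^1 f dx must equal u'(0) − u'(1) = 4. Indeed ∫_0^1 (cos(3*π*x) + 4) dx = 4, so the data are compatible. The solution is then unique only up to an additive constant (fix it e.g. by requiring ∫_0^1 u dx = 0).


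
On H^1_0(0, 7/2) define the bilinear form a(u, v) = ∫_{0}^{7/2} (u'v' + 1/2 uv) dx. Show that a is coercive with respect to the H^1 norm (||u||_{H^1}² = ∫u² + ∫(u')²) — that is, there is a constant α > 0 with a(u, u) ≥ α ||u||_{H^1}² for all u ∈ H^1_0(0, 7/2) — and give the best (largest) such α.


α = (49 + 8*π^2)/(2*(4*π^2 + 49))

Coercivity of a(·,·) on H^1_0(0, 7/2) means a(u, u) ≥ α ||u||_{H^1}² for every u ∈ H^1_0.
The interval has length L = 7/2, and Poincaré/coercivity depend only on L. Here a(u, u) = ∫(u')² + (1/2)·∫u².
Here 0 < c = 1/2 < 1. The condition a(u,u) ≥ α||u||_{H^1}² reads (1−α)∫(u')² ≥ (α−c)∫u². Any admissible α is ≤ 1 (rapidly oscillating u have ∫u²/∫(u')² → 0), and α = 1 would force 0 ≥ (1−c)∫u², impossible since c < 1; so 1−α > 0. By the sharp Poincaré inequality on H^1_0 of an interval of length L, ∫(u')² ≥ (π/L)²∫u² with equality for the first sine mode sin(π(x−x₀)/L) (x₀ the left endpoint), so the inequality holds for all u iff (1−α)(π/L)² ≥ α − c, i.e. α ≤ ((π/L)² + c)/((π/L)² + 1) = (1 + c(L/π)²)/(1 + (L/π)²). With (π/L)² = 4*π^2/49 and c = 1/2, the largest admissible constant is α = ((π/L)² + c)/((π/L)² + 1).
Simplifying, α = (49 + 8*π^2)/(2*(4*π^2 + 49)).


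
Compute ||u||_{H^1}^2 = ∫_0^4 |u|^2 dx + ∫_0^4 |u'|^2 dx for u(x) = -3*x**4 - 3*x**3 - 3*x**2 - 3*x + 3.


||u||_{H^1}^2 = 36513992/35

The H^1 norm (squared) on an interval (0, L) is
  ||u||_{H^1}^2 = ∫_0^L u(x)^2 dx + ∫_0^L u'(x)^2 dx.
Compute u'(x) = -12*x**3 - 9*x**2 - 6*x - 3.
Then u(x)^2 = 9*x**8 + 18*x**7 + 27*x**6 + 36*x**5 + 9*x**4 - 9*x**2 - 18*x + 9 and u'(x)^2 = 144*x**6 + 216*x**5 + 225*x**4 + 180*x**3 + 90*x**2 + 36*x + 9.
Integrate each monomial from 0 to 4 using ∫_0^4 c·x^n dx = c·4^(n+1)/(n+1):
  ∫_0^4 u(x)^2 dx = ∫_0^4 (9*x^8 + 18*x^7 + 27*x^6 + 36*x^5 + 9*x^4 - 9*x^2 - 18*x + 9) dx. Term by term:
    ∫_0^4 9*x^8 dx = 262144;  ∫_0^4 18*x^7 dx = 147456;  ∫_0^4 27*x^6 dx = 442368/7;
    ∫_0^4 36*x^5 dx = 24576;  ∫_0^4 9*x^4 dx = 9216/5;  ∫_0^4 -9*x^2 dx = -192;
    ∫_0^4 -18*x dx = -144;  ∫_0^4 9 dx = 36.
  Sum: 262144 + 147456 + 442368/7 + 24576 + 9216/5 − 192 − 144 + 36 = 17462012/35.
  ∫_0^4 u'(x)^2 dx = ∫_0^4 (144*x^6 + 216*x^5 + 225*x^4 + 180*x^3 + 90*x^2 + 36*x + 9) dx. Term by term:
    ∫_0^4 144*x^6 dx = 2359296/7;  ∫_0^4 216*x^5 dx = 147456;  ∫_0^4 225*x^4 dx = 46080;
    ∫_0^4 180*x^3 dx = 11520;  ∫_0^4 90*x^2 dx = 1920;  ∫_0^4 36*x dx = 288;
    ∫_0^4 9 dx = 36.
  Sum: 2359296/7 + 147456 + 46080 + 11520 + 1920 + 288 + 36 = 3810396/7.
Adding: ||u||_{H^1}^2 = 17462012/35 + 3810396/7 = 36513992/35.


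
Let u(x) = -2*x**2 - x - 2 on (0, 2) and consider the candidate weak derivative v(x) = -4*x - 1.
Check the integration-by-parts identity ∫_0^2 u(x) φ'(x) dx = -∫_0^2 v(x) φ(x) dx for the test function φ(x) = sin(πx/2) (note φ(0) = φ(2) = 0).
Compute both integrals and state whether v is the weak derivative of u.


LHS = 20/π, RHS = 20/π. Yes, v = u' weakly.

u(x) = -2*x**2 - x - 2, classical derivative u'(x) = -4*x - 1.
φ(x) = sin(πx/2), so φ'(x) = π*cos(π*x/2)/2.
Note φ(0) = φ(2) = 0, so the boundary term u·φ vanishes.
LHS = ∫_0^2 u(x) φ'(x) dx = ∫_0^2 (-π*x^2*cos(π*x/2) - π*x*cos(π*x/2)/2 - π*cos(π*x/2)) dx. Term by term:
  ∫_0^2 -π*cos(π*x/2) dx = 0;  ∫_0^2 -π*x^2*cos(π*x/2) dx = 16/π;  ∫_0^2 -π*x*cos(π*x/2)/2 dx = 4/π.
Sum: 0 + 16/π + 4/π = 20/π.
So LHS = 20/π.
∫_0^2 v(x) φ(x) dx = ∫_0^2 (-4*x*sin(π*x/2) - sin(π*x/2)) dx. Term by term:
  ∫_0^2 -sin(π*x/2) dx = -4/π;  ∫_0^2 -4*x*sin(π*x/2) dx = -16/π.
Sum: -4/π − 16/π = -20/π.
So RHS = -∫_0^2 v(x) φ(x) dx = 20/π.
LHS = RHS, so the identity holds for this test φ.
Moreover u is smooth here and v(x) = u'(x) = -4*x - 1 pointwise, so the identity holds for every test function. Hence v is the weak derivative of u.


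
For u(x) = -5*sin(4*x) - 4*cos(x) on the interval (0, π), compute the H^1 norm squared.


||u||_{H^1(0,π)}^2 = 128/3 + 457*π/2

u'(x) = 4*sin(x) - 20*cos(4*x).
Expand u² and (u')² and integrate term by term on (0, π), using: for integers n ≥ 1, ∫_0^π sin²(nx) dx = ∫_0^π cos²(nx) dx = π/2; for n ≠ n', ∫_0^π sin(nx)sin(n'x) dx = ∫_0^π cos(nx)cos(n'x) dx = 0; and by product-to-sum, ∫_0^π sin(nx)cos(n'x) dx = ½∫_0^π [sin((n+n')x) + sin((n−n')x)] dx, which is 0 when n+n' is even and 2n/(n²−n'²) when n+n' is odd (it need not vanish on (0, π)).
  u² squared terms: (-5)²·∫sin(4x)² dx = 25·π/2 = 25*π/2;  (-4)²·∫cos(x)² dx = 16·π/2 = 8*π.
  u² cross terms: 2·(-5)·(-4)·∫sin(4x)·cos(x) dx = 40·(8/15) = 64/3.
  So ∫_0^π u² dx = 25*π/2 + 8*π + 64/3 = 64/3 + 41*π/2.
  (u')² squared terms: (-20)²·∫cos(4x)² dx = 400·π/2 = 200*π;  (4)²·∫sin(x)² dx = 16·π/2 = 8*π.
  (u')² cross terms: 2·(-20)·(4)·∫cos(4x)·sin(x) dx = -160·(-2/15) = 64/3.
  So ∫_0^π (u')² dx = 200*π + 8*π + 64/3 = 64/3 + 208*π.
||u||_{H^1}^2 = (64/3 + 41*π/2) + (64/3 + 208*π) = 128/3 + 457*π/2.


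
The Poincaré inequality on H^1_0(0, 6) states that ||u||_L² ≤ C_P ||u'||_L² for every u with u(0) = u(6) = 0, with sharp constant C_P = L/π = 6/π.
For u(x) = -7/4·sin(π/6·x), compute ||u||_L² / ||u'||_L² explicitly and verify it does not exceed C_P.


||u||_L² / ||u'||_L² = 6/π = C_P.

u(x) = -7/4·sin(π/6·x), so u'(x) = -7*π*cos(π*x/6)/24.
Writing u(x) = A·sin(kπx/L) with A = -7/4 and k = 1, use ∫_0^L sin²(kπx/L) dx = L/2 and ∫_0^L cos²(kπx/L) dx = L/2.
u² = 49/16·sin²(π/6·x) and (u')² = 49*π^2/576·cos²(π/6·x), and each of sin², cos² integrates to L/2 = 3 over (0, 6).
∫_0^6 u² dx = 147/16, so ||u||_L² = 7*sqrt(3)/4.
∫_0^6 (u')² dx = 49*π^2/192, so ||u'||_L² = 7*sqrt(3)*π/24.
Ratio ||u||_L² / ||u'||_L² = 6/π.
Sharp Poincaré constant on H^1_0(0, 6) is C_P = L/π = 6/π, achieved by sin(π/6·x).
This is the k = 1 eigenfunction (up to amplitude), so the ratio equals the sharp Poincaré constant exactly.


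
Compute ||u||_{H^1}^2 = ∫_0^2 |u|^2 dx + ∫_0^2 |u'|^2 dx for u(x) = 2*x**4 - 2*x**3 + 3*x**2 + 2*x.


||u||_{H^1}^2 = 379768/315

The H^1 norm (squared) on an interval (0, L) is
  ||u||_{H^1}^2 = ∫_0^L u(x)^2 dx + ∫_0^L u'(x)^2 dx.
Compute u'(x) = 8*x**3 - 6*x**2 + 6*x + 2.
Then u(x)^2 = 4*x**8 - 8*x**7 + 16*x**6 - 4*x**5 + x**4 + 12*x**3 + 4*x**2 and u'(x)^2 = 64*x**6 - 96*x**5 + 132*x**4 - 40*x**3 + 12*x**2 + 24*x + 4.
Integrate each monomial from 0 to 2 using ∫_0^2 c·x^n dx = c·2^(n+1)/(n+1):
  ∫_0^2 u(x)^2 dx = ∫_0^2 (4*x^8 - 8*x^7 + 16*x^6 - 4*x^5 + x^4 + 12*x^3 + 4*x^2) dx. Term by term:
    ∫_0^2 4*x^8 dx = 2048/9;  ∫_0^2 -8*x^7 dx = -256;  ∫_0^2 16*x^6 dx = 2048/7;
    ∫_0^2 -4*x^5 dx = -128/3;  ∫_0^2 x^4 dx = 32/5;  ∫_0^2 12*x^3 dx = 48;
    ∫_0^2 4*x^2 dx = 32/3.
  Sum: 2048/9 − 256 + 2048/7 − 128/3 + 32/5 + 48 + 32/3 = 90256/315.
  ∫_0^2 u'(x)^2 dx = ∫_0^2 (64*x^6 - 96*x^5 + 132*x^4 - 40*x^3 + 12*x^2 + 24*x + 4) dx. Term by term:
    ∫_0^2 64*x^6 dx = 8192/7;  ∫_0^2 -96*x^5 dx = -1024;  ∫_0^2 132*x^4 dx = 4224/5;
    ∫_0^2 -40*x^3 dx = -160;  ∫_0^2 12*x^2 dx = 32;  ∫_0^2 24*x dx = 48;
    ∫_0^2 4 dx = 8.
  Sum: 8192/7 − 1024 + 4224/5 − 160 + 32 + 48 + 8 = 32168/35.
Adding: ||u||_{H^1}^2 = 90256/315 + 32168/35 = 379768/315.


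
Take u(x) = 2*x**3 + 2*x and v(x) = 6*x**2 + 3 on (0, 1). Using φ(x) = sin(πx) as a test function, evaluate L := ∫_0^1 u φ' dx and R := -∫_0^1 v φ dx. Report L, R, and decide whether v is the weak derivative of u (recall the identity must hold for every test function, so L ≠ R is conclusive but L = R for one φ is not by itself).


LHS = -10/π + 24/π^3, RHS = -12/π + 24/π^3. No, v is not the weak derivative of u.

u(x) = 2*x**3 + 2*x, classical derivative u'(x) = 6*x**2 + 2.
φ(x) = sin(πx), so φ'(x) = π*cos(π*x).
Note φ(0) = φ(1) = 0, so the boundary term u·φ vanishes.
LHS = ∫_0^1 u(x) φ'(x) dx = ∫_0^1 (2*π*x^3*cos(π*x) + 2*π*x*cos(π*x)) dx. Term by term:
  ∫_0^1 2*π*x*cos(π*x) dx = -4/π;  ∫_0^1 2*π*x^3*cos(π*x) dx = -6/π + 24/π^3.
Sum: -4/π + -6/π + 24/π^3 = -10/π + 24/π^3.
So LHS = -10/π + 24/π^3.
∫_0^1 v(x) φ(x) dx = ∫_0^1 (6*x^2*sin(π*x) + 3*sin(π*x)) dx. Term by term:
  ∫_0^1 3*sin(π*x) dx = 6/π;  ∫_0^1 6*x^2*sin(π*x) dx = -24/π^3 + 6/π.
Sum: 6/π + -24/π^3 + 6/π = -24/π^3 + 12/π.
So RHS = -∫_0^1 v(x) φ(x) dx = -12/π + 24/π^3.
LHS − RHS = 2/π ≠ 0, so the identity fails.
(For a valid weak derivative the identity must hold for EVERY test function, in particular this one. The failure shows v is NOT the weak derivative of u.)
Correct weak derivative would be u'(x) = 6*x**2 + 2.


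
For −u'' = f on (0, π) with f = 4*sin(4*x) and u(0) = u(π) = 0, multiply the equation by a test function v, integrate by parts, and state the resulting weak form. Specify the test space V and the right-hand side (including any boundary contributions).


V = H^1_0(0, π) (so v(0) = v(π) = 0); weak form: ∫_0^π u'v' dx = ∫_0^π (4*sin(4*x)) v dx for all v ∈ V.

Multiply both sides by a test function v and integrate from 0 to π:
  ∫_0^π −u''(x) v(x) dx = ∫_0^π f(x) v(x) dx.
Integrate the LHS by parts once:
  ∫_0^π −u'' v dx = −[u'(x) v(x)]_0^π + ∫_0^π u'(x) v'(x) dx.
Thus ∫_0^π u'(x) v'(x) dx = ∫_0^π f(x) v(x) dx + [u'(x) v(x)]_0^π.
Choose V so that boundary terms are either known or forced to vanish.
u is Dirichlet: u(0) = u(π) = 0. Let V = H^1_0(0, π); then v(0) = v(π) = 0, and [u' v]_0^π = 0.
Weak formulation: find u (satisfying any essential BC) such that ∫_0^π u'(x) v'(x) dx = ∫_0^π f v dx for all v ∈ V.
Substituting f(x) = 4*sin(4*x), the right-hand side is ∫_0^π (4*sin(4*x)) v dx.


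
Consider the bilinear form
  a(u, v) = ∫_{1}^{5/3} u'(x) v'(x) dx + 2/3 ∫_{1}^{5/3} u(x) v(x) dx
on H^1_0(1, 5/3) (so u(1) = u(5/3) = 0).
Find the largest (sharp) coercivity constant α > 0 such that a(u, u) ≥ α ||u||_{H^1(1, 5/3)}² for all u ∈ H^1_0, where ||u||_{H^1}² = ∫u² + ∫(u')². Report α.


α = (8 + 27*π^2)/(3*(4 + 9*π^2))

Coercivity of a(·,·) on H^1_0(1, 5/3) means a(u, u) ≥ α ||u||_{H^1}² for every u ∈ H^1_0.
The interval has length L = 2/3, and Poincaré/coercivity depend only on L. Here a(u, u) = ∫(u')² + (2/3)·∫u².
Here 0 < c = 2/3 < 1. The condition a(u,u) ≥ α||u||_{H^1}² reads (1−α)∫(u')² ≥ (α−c)∫u². Any admissible α is ≤ 1 (rapidly oscillating u have ∫u²/∫(u')² → 0), and α = 1 would force 0 ≥ (1−c)∫u², impossible since c < 1; so 1−α > 0. By the sharp Poincaré inequality on H^1_0 of an interval of length L, ∫(u')² ≥ (π/L)²∫u² with equality for the first sine mode sin(π(x−x₀)/L) (x₀ the left endpoint), so the inequality holds for all u iff (1−α)(π/L)² ≥ α − c, i.e. α ≤ ((π/L)² + c)/((π/L)² + 1) = (1 + c(L/π)²)/(1 + (L/π)²). With (π/L)² = 9*π^2/4 and c = 2/3, the largest admissible constant is α = ((π/L)² + c)/((π/L)² + 1).
Simplifying, α = (8 + 27*π^2)/(3*(4 + 9*π^2)).


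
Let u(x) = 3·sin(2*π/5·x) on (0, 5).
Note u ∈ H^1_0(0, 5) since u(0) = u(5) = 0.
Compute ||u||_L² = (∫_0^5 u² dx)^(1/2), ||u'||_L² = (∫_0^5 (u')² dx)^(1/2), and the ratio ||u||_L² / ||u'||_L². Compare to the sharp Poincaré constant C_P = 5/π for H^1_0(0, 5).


||u||_L² / ||u'||_L² = 5/(2*π) < C_P = 5/π.

u(x) = 3·sin(2*π/5·x), so u'(x) = 6*π*cos(2*π*x/5)/5.
Writing u(x) = A·sin(kπx/L) with A = 3 and k = 2, use ∫_0^L sin²(kπx/L) dx = L/2 and ∫_0^L cos²(kπx/L) dx = L/2.
u² = 9·sin²(2*π/5·x) and (u')² = 36*π^2/25·cos²(2*π/5·x), and each of sin², cos² integrates to L/2 = 5/2 over (0, 5).
∫_0^5 u² dx = 45/2, so ||u||_L² = 3*sqrt(10)/2.
∫_0^5 (u')² dx = 18*π^2/5, so ||u'||_L² = 3*sqrt(10)*π/5.
Ratio ||u||_L² / ||u'||_L² = 5/(2*π).
Sharp Poincaré constant on H^1_0(0, 5) is C_P = L/π = 5/π, achieved by sin(π/5·x).
This is the k = 2 harmonic; the ratio L/(kπ) is strictly less than C_P = L/π, consistent with the sharp inequality ||u||_L² ≤ C_P ||u'||_L².


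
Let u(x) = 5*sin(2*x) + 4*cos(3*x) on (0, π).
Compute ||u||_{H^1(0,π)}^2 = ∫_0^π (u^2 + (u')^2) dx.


||u||_{H^1(0,π)}^2 = -320 + 285*π/2

u'(x) = -12*sin(3*x) + 10*cos(2*x).
Expand u² and (u')² and integrate term by term on (0, π), using: for integers n ≥ 1, ∫_0^π sin²(nx) dx = ∫_0^π cos²(nx) dx = π/2; for n ≠ n', ∫_0^π sin(nx)sin(n'x) dx = ∫_0^π cos(nx)cos(n'x) dx = 0; and by product-to-sum, ∫_0^π sin(nx)cos(n'x) dx = ½∫_0^π [sin((n+n')x) + sin((n−n')x)] dx, which is 0 when n+n' is even and 2n/(n²−n'²) when n+n' is odd (it need not vanish on (0, π)).
  u² squared terms: (4)²·∫cos(3x)² dx = 16·π/2 = 8*π;  (5)²·∫sin(2x)² dx = 25·π/2 = 25*π/2.
  u² cross terms: 2·(4)·(5)·∫cos(3x)·sin(2x) dx = 40·(-4/5) = -32.
  So ∫_0^π u² dx = 8*π + 25*π/2 − 32 = -32 + 41*π/2.
  (u')² squared terms: (-12)²·∫sin(3x)² dx = 144·π/2 = 72*π;  (10)²·∫cos(2x)² dx = 100·π/2 = 50*π.
  (u')² cross terms: 2·(-12)·(10)·∫sin(3x)·cos(2x) dx = -240·(6/5) = -288.
  So ∫_0^π (u')² dx = 72*π + 50*π − 288 = -288 + 122*π.
||u||_{H^1}^2 = (-32 + 41*π/2) + (-288 + 122*π) = -320 + 285*π/2.


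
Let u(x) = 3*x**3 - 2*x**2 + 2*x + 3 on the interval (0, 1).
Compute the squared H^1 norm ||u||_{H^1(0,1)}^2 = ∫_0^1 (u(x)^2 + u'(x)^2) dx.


||u||_{H^1}^2 = 6059/210

The H^1 norm (squared) on an interval (0, L) is
  ||u||_{H^1}^2 = ∫_0^L u(x)^2 dx + ∫_0^L u'(x)^2 dx.
Compute u'(x) = 9*x**2 - 4*x + 2.
Then u(x)^2 = 9*x**6 - 12*x**5 + 16*x**4 + 10*x**3 - 8*x**2 + 12*x + 9 and u'(x)^2 = 81*x**4 - 72*x**3 + 52*x**2 - 16*x + 4.
Integrate each monomial from 0 to 1 using ∫_0^1 c·x^n dx = c·1^(n+1)/(n+1):
  ∫_0^1 u(x)^2 dx = ∫_0^1 (9*x^6 - 12*x^5 + 16*x^4 + 10*x^3 - 8*x^2 + 12*x + 9) dx. Term by term:
    ∫_0^1 9*x^6 dx = 9/7;  ∫_0^1 -12*x^5 dx = -2;  ∫_0^1 16*x^4 dx = 16/5;
    ∫_0^1 10*x^3 dx = 5/2;  ∫_0^1 -8*x^2 dx = -8/3;  ∫_0^1 12*x dx = 6;
    ∫_0^1 9 dx = 9.
  Sum: 9/7 − 2 + 16/5 + 5/2 − 8/3 + 6 + 9 = 3637/210.
  ∫_0^1 u'(x)^2 dx = ∫_0^1 (81*x^4 - 72*x^3 + 52*x^2 - 16*x + 4) dx. Term by term:
    ∫_0^1 81*x^4 dx = 81/5;  ∫_0^1 -72*x^3 dx = -18;  ∫_0^1 52*x^2 dx = 52/3;
    ∫_0^1 -16*x dx = -8;  ∫_0^1 4 dx = 4.
  Sum: 81/5 − 18 + 52/3 − 8 + 4 = 173/15.
Adding: ||u||_{H^1}^2 = 3637/210 + 173/15 = 6059/210.


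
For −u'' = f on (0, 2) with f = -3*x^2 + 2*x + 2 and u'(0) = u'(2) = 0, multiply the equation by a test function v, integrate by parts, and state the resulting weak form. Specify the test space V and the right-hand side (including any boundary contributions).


V = H^1(0, 2) (no boundary constraint on v; u is determined up to an additive constant); weak form: ∫_0^2 u'v' dx = ∫_0^2 (-3*x^2 + 2*x + 2) v dx for all v ∈ V.

Multiply both sides by a test function v and integrate from 0 to 2:
  ∫_0^2 −u''(x) v(x) dx = ∫_0^2 f(x) v(x) dx.
Integrate the LHS by parts once:
  ∫_0^2 −u'' v dx = −[u'(x) v(x)]_0^2 + ∫_0^2 u'(x) v'(x) dx.
Thus ∫_0^2 u'(x) v'(x) dx = ∫_0^2 f(x) v(x) dx + [u'(x) v(x)]_0^2.
Choose V so that boundary terms are either known or forced to vanish.
u has homogeneous Neumann: u'(0) = u'(2) = 0. So [u' v]_0^2 = 0·v(2) − 0·v(0) = 0 for any v; take V = H^1(0, 2).
Weak formulation: find u (satisfying any essential BC) such that ∫_0^2 u'(x) v'(x) dx = ∫_0^2 f v dx for all v ∈ V (homogeneous Neumann, so boundary terms vanish).
Substituting f(x) = -3*x^2 + 2*x + 2, the right-hand side is ∫_0^2 (-3*x^2 + 2*x + 2) v dx.
Compatibility check (pure Neumann): taking v ≡ 1 ∈ V gives 0 = ∫_0^2 f dx + (0) − (0), i.e. ∫_0^2 f dx must equal u'(0) − u'(2) = 0. Indeed ∫_0^2 (-3*x^2 + 2*x + 2) dx = 0, so the data are compatible. The solution is then unique only up to an additive constant (fix it e.g. by requiring ∫_0^2 u dx = 0).


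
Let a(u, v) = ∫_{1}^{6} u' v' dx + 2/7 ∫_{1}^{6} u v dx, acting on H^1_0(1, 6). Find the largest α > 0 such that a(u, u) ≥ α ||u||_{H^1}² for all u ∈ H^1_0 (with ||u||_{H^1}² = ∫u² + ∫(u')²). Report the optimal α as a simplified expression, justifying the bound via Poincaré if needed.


α = (50/7 + π^2)/(π^2 + 25)

Coercivity of a(·,·) on H^1_0(1, 6) means a(u, u) ≥ α ||u||_{H^1}² for every u ∈ H^1_0.
The interval has length L = 5, and Poincaré/coercivity depend only on L. Here a(u, u) = ∫(u')² + (2/7)·∫u².
Here 0 < c = 2/7 < 1. The condition a(u,u) ≥ α||u||_{H^1}² reads (1−α)∫(u')² ≥ (α−c)∫u². Any admissible α is ≤ 1 (rapidly oscillating u have ∫u²/∫(u')² → 0), and α = 1 would force 0 ≥ (1−c)∫u², impossible since c < 1; so 1−α > 0. By the sharp Poincaré inequality on H^1_0 of an interval of length L, ∫(u')² ≥ (π/L)²∫u² with equality for the first sine mode sin(π(x−x₀)/L) (x₀ the left endpoint), so the inequality holds for all u iff (1−α)(π/L)² ≥ α − c, i.e. α ≤ ((π/L)² + c)/((π/L)² + 1) = (1 + c(L/π)²)/(1 + (L/π)²). With (π/L)² = π^2/25 and c = 2/7, the largest admissible constant is α = ((π/L)² + c)/((π/L)² + 1).
Simplifying, α = (50/7 + π^2)/(π^2 + 25).


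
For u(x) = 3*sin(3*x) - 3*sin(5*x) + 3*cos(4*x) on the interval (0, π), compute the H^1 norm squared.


||u||_{H^1(0,π)}^2 = -4216/7 + 477*π/2

u'(x) = -12*sin(4*x) + 9*cos(3*x) - 15*cos(5*x).
Expand u² and (u')² and integrate term by term on (0, π), using: for integers n ≥ 1, ∫_0^π sin²(nx) dx = ∫_0^π cos²(nx) dx = π/2; for n ≠ n', ∫_0^π sin(nx)sin(n'x) dx = ∫_0^π cos(nx)cos(n'x) dx = 0; and by product-to-sum, ∫_0^π sin(nx)cos(n'x) dx = ½∫_0^π [sin((n+n')x) + sin((n−n')x)] dx, which is 0 when n+n' is even and 2n/(n²−n'²) when n+n' is odd (it need not vanish on (0, π)).
  u² squared terms: (-3)²·∫sin(5x)² dx = 9·π/2 = 9*π/2;  (3)²·∫cos(4x)² dx = 9·π/2 = 9*π/2;  (3)²·∫sin(3x)² dx = 9·π/2 = 9*π/2.
  u² cross terms: 2·(-3)·(3)·∫sin(5x)·cos(4x) dx = -18·(10/9) = -20;  2·(-3)·(3)·∫sin(5x)·sin(3x) dx = -18·(0) = 0;  2·(3)·(3)·∫cos(4x)·sin(3x) dx = 18·(-6/7) = -108/7.
  So ∫_0^π u² dx = 9*π/2 + 9*π/2 + 9*π/2 − 20 + 0 − 108/7 = -248/7 + 27*π/2.
  (u')² squared terms: (-15)²·∫cos(5x)² dx = 225·π/2 = 225*π/2;  (-12)²·∫sin(4x)² dx = 144·π/2 = 72*π;  (9)²·∫cos(3x)² dx = 81·π/2 = 81*π/2.
  (u')² cross terms: 2·(-15)·(-12)·∫cos(5x)·sin(4x) dx = 360·(-8/9) = -320;  2·(-15)·(9)·∫cos(5x)·cos(3x) dx = -270·(0) = 0;  2·(-12)·(9)·∫sin(4x)·cos(3x) dx = -216·(8/7) = -1728/7.
  So ∫_0^π (u')² dx = 225*π/2 + 72*π + 81*π/2 − 320 + 0 − 1728/7 = -3968/7 + 225*π.
||u||_{H^1}^2 = (-248/7 + 27*π/2) + (-3968/7 + 225*π) = -4216/7 + 477*π/2.


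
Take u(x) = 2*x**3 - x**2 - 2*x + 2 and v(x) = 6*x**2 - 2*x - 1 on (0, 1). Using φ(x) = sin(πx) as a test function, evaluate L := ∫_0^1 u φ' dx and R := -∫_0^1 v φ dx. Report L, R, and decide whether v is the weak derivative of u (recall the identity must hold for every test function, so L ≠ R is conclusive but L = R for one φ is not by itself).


LHS = 24/π^3, RHS = -2/π + 24/π^3. No, v is not the weak derivative of u.

u(x) = 2*x**3 - x**2 - 2*x + 2, classical derivative u'(x) = 6*x**2 - 2*x - 2.
φ(x) = sin(πx), so φ'(x) = π*cos(π*x).
Note φ(0) = φ(1) = 0, so the boundary term u·φ vanishes.
LHS = ∫_0^1 u(x) φ'(x) dx = ∫_0^1 (2*π*x^3*cos(π*x) - π*x^2*cos(π*x) - 2*π*x*cos(π*x) + 2*π*cos(π*x)) dx. Term by term:
  ∫_0^1 2*π*cos(π*x) dx = 0;  ∫_0^1 -π*x^2*cos(π*x) dx = 2/π;  ∫_0^1 -2*π*x*cos(π*x) dx = 4/π;
  ∫_0^1 2*π*x^3*cos(π*x) dx = -6/π + 24/π^3.
Sum: 0 + 2/π + 4/π + -6/π + 24/π^3 = 24/π^3.
So LHS = 24/π^3.
∫_0^1 v(x) φ(x) dx = ∫_0^1 (6*x^2*sin(π*x) - 2*x*sin(π*x) - sin(π*x)) dx. Term by term:
  ∫_0^1 -sin(π*x) dx = -2/π;  ∫_0^1 -2*x*sin(π*x) dx = -2/π;  ∫_0^1 6*x^2*sin(π*x) dx = -24/π^3 + 6/π.
Sum: -2/π − 2/π + -24/π^3 + 6/π = -24/π^3 + 2/π.
So RHS = -∫_0^1 v(x) φ(x) dx = -2/π + 24/π^3.
LHS − RHS = 2/π ≠ 0, so the identity fails.
(For a valid weak derivative the identity must hold for EVERY test function, in particular this one. The failure shows v is NOT the weak derivative of u.)
Correct weak derivative would be u'(x) = 6*x**2 - 2*x - 2.


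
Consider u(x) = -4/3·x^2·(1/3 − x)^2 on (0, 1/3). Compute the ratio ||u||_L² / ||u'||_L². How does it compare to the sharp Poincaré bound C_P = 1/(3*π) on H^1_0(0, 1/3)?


||u||_L² / ||u'||_L² = sqrt(3)/18 < C_P = 1/(3*π).

u(x) = -4/3·x^2·(1/3 − x)^2, so u'(x) = 8*x*(-18*x^2 + 9*x - 1)/27.
u(x) = -4/3·x^2·(1/3 − x)^2 vanishes at x = 0 and x = 1/3, so u ∈ H^1_0(0, 1/3). Differentiate via the product rule and integrate the resulting polynomials term by term.
  ∫_0^1/3 u² dx = ∫_0^1/3 (16*x^8/9 - 64*x^7/27 + 32*x^6/27 - 64*x^5/243 + 16*x^4/729) dx. Term by term:
    ∫_0^1/3 16*x^8/9 dx = 16/1594323;  ∫_0^1/3 -64*x^7/27 dx = -8/177147;  ∫_0^1/3 32*x^6/27 dx = 32/413343;
    ∫_0^1/3 -64*x^5/243 dx = -32/531441;  ∫_0^1/3 16*x^4/729 dx = 16/885735.
  Sum: 16/1594323 − 8/177147 + 32/413343 − 32/531441 + 16/885735 = 8/55801305.
  ∫_0^1/3 (u')² dx = ∫_0^1/3 (256*x^6/9 - 256*x^5/9 + 832*x^4/81 - 128*x^3/81 + 64*x^2/729) dx. Term by term:
    ∫_0^1/3 256*x^6/9 dx = 256/137781;  ∫_0^1/3 -256*x^5/9 dx = -128/19683;  ∫_0^1/3 832*x^4/81 dx = 832/98415;
    ∫_0^1/3 -128*x^3/81 dx = -32/6561;  ∫_0^1/3 64*x^2/729 dx = 64/59049.
  Sum: 256/137781 − 128/19683 + 832/98415 − 32/6561 + 64/59049 = 32/2066715.
∫_0^1/3 u² dx = 8/55801305, so ||u||_L² = 2*sqrt(210)/76545.
∫_0^1/3 (u')² dx = 32/2066715, so ||u'||_L² = 4*sqrt(70)/8505.
Ratio ||u||_L² / ||u'||_L² = sqrt(3)/18.
Sharp Poincaré constant on H^1_0(0, 1/3) is C_P = L/π = 1/(3*π), achieved by sin(3*π·x).
A polynomial bump cannot attain the sharp Poincaré constant (only the first sine eigenfunction does), so the ratio is strictly less than C_P, consistent with ||u||_L² ≤ C_P ||u'||_L².


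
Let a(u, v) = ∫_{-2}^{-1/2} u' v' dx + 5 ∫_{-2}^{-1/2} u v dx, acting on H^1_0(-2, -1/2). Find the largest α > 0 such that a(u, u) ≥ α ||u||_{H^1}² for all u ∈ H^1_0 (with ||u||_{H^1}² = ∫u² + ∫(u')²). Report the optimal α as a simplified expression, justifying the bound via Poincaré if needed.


α = 1

Coercivity of a(·,·) on H^1_0(-2, -1/2) means a(u, u) ≥ α ||u||_{H^1}² for every u ∈ H^1_0.
The interval has length L = 3/2, and Poincaré/coercivity depend only on L. Here a(u, u) = ∫(u')² + (5)·∫u².
Here c = 5 ≥ 1, so a(u,u) = ∫(u')² + c∫u² ≥ ∫(u')² + ∫u² = ||u||_{H^1}², i.e. α = 1 works. No larger α is possible: a(u,u) ≥ α||u||_{H^1}² means (1−α)∫(u')² ≥ (α−c)∫u², and for the modes u_n = sin(nπ(x−x₀)/L) (x₀ the left endpoint) one has ∫u_n²/∫(u_n')² = (L/(nπ))² → 0, so a(u_n,u_n)/||u_n||_{H^1}² → 1. Hence the optimal constant is α = 1.
Therefore α = 1.


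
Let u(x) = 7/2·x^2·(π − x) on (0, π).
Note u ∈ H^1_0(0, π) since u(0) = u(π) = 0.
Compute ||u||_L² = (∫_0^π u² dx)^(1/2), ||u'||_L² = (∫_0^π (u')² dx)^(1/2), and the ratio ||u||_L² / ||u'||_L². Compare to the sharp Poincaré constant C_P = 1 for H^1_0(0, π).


||u||_L² / ||u'||_L² = sqrt(14)*π/14 < C_P = 1.

u(x) = 7/2·x^2·(π − x), so u'(x) = 7*x*(-3*x + 2*π)/2.
u(x) = 7/2·x^2·(π − x) vanishes at x = 0 and x = π, so u ∈ H^1_0(0, π). Differentiate via the product rule and integrate the resulting polynomials term by term.
  ∫_0^π u² dx = ∫_0^π (49*x^6/4 - 49*π*x^5/2 + 49*π^2*x^4/4) dx. Term by term:
    ∫_0^π 49*x^6/4 dx = 7*π^7/4;  ∫_0^π -49*π*x^5/2 dx = -49*π^7/12;  ∫_0^π 49*π^2*x^4/4 dx = 49*π^7/20.
  Sum: 7*π^7/4 − 49*π^7/12 + 49*π^7/20 = 7*π^7/60.
  ∫_0^π (u')² dx = ∫_0^π (441*x^4/4 - 147*π*x^3 + 49*π^2*x^2) dx. Term by term:
    ∫_0^π 441*x^4/4 dx = 441*π^5/20;  ∫_0^π -147*π*x^3 dx = -147*π^5/4;  ∫_0^π 49*π^2*x^2 dx = 49*π^5/3.
  Sum: 441*π^5/20 − 147*π^5/4 + 49*π^5/3 = 49*π^5/30.
∫_0^π u² dx = 7*π^7/60, so ||u||_L² = sqrt(105)*π^(7/2)/30.
∫_0^π (u')² dx = 49*π^5/30, so ||u'||_L² = 7*sqrt(30)*π^(5/2)/30.
Ratio ||u||_L² / ||u'||_L² = sqrt(14)*π/14.
Sharp Poincaré constant on H^1_0(0, π) is C_P = L/π = 1, achieved by sin(x).
A polynomial bump cannot attain the sharp Poincaré constant (only the first sine eigenfunction does), so the ratio is strictly less than C_P, consistent with ||u||_L² ≤ C_P ||u'||_L².


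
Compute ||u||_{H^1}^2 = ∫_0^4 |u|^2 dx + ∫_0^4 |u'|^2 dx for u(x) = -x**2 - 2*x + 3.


||u||_{H^1}^2 = 7852/15

The H^1 norm (squared) on an interval (0, L) is
  ||u||_{H^1}^2 = ∫_0^L u(x)^2 dx + ∫_0^L u'(x)^2 dx.
Compute u'(x) = -2*x - 2.
Then u(x)^2 = x**4 + 4*x**3 - 2*x**2 - 12*x + 9 and u'(x)^2 = 4*x**2 + 8*x + 4.
Integrate each monomial from 0 to 4 using ∫_0^4 c·x^n dx = c·4^(n+1)/(n+1):
  ∫_0^4 u(x)^2 dx = ∫_0^4 (x^4 + 4*x^3 - 2*x^2 - 12*x + 9) dx. Term by term:
    ∫_0^4 x^4 dx = 1024/5;  ∫_0^4 4*x^3 dx = 256;  ∫_0^4 -2*x^2 dx = -128/3;
    ∫_0^4 -12*x dx = -96;  ∫_0^4 9 dx = 36.
  Sum: 1024/5 + 256 − 128/3 − 96 + 36 = 5372/15.
  ∫_0^4 u'(x)^2 dx = ∫_0^4 (4*x^2 + 8*x + 4) dx. Term by term:
    ∫_0^4 4*x^2 dx = 256/3;  ∫_0^4 8*x dx = 64;  ∫_0^4 4 dx = 16.
  Sum: 256/3 + 64 + 16 = 496/3.
Adding: ||u||_{H^1}^2 = 5372/15 + 496/3 = 7852/15.


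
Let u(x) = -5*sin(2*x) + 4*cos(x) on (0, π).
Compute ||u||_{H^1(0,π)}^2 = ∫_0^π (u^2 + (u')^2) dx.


||u||_{H^1(0,π)}^2 = -320/3 + 157*π/2

u'(x) = -4*sin(x) - 10*cos(2*x).
Expand u² and (u')² and integrate term by term on (0, π), using: for integers n ≥ 1, ∫_0^π sin²(nx) dx = ∫_0^π cos²(nx) dx = π/2; for n ≠ n', ∫_0^π sin(nx)sin(n'x) dx = ∫_0^π cos(nx)cos(n'x) dx = 0; and by product-to-sum, ∫_0^π sin(nx)cos(n'x) dx = ½∫_0^π [sin((n+n')x) + sin((n−n')x)] dx, which is 0 when n+n' is even and 2n/(n²−n'²) when n+n' is odd (it need not vanish on (0, π)).
  u² squared terms: (-5)²·∫sin(2x)² dx = 25·π/2 = 25*π/2;  (4)²·∫cos(x)² dx = 16·π/2 = 8*π.
  u² cross terms: 2·(-5)·(4)·∫sin(2x)·cos(x) dx = -40·(4/3) = -160/3.
  So ∫_0^π u² dx = 25*π/2 + 8*π − 160/3 = -160/3 + 41*π/2.
  (u')² squared terms: (-10)²·∫cos(2x)² dx = 100·π/2 = 50*π;  (-4)²·∫sin(x)² dx = 16·π/2 = 8*π.
  (u')² cross terms: 2·(-10)·(-4)·∫cos(2x)·sin(x) dx = 80·(-2/3) = -160/3.
  So ∫_0^π (u')² dx = 50*π + 8*π − 160/3 = -160/3 + 58*π.
||u||_{H^1}^2 = (-160/3 + 41*π/2) + (-160/3 + 58*π) = -320/3 + 157*π/2.


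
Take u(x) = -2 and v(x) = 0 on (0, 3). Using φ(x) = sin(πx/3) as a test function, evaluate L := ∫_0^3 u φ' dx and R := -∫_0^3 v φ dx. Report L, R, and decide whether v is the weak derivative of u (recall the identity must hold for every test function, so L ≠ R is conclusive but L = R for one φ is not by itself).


LHS = 0, RHS = 0. Yes, v = u' weakly.

u(x) = -2, classical derivative u'(x) = 0.
φ(x) = sin(πx/3), so φ'(x) = π*cos(π*x/3)/3.
Note φ(0) = φ(3) = 0, so the boundary term u·φ vanishes.
LHS = ∫_0^3 u(x) φ'(x) dx = ∫_0^3 (-2*π*cos(π*x/3)/3) dx. Term by term:
  ∫_0^3 -2*π*cos(π*x/3)/3 dx = 0.
So LHS = 0.
∫_0^3 v(x) φ(x) dx = ∫_0^3 (0) dx. Term by term:
  ∫_0^3 0 dx = 0.
So RHS = -∫_0^3 v(x) φ(x) dx = 0.
LHS = RHS, so the identity holds for this test φ.
Moreover u is smooth here and v(x) = u'(x) = 0 pointwise, so the identity holds for every test function. Hence v is the weak derivative of u.


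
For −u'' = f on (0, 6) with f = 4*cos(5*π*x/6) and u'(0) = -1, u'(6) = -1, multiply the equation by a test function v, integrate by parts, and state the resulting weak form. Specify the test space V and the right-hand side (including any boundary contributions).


V = H^1(0, 6) (v unrestricted at boundary; u is determined up to an additive constant); weak form: ∫_0^6 u'v' dx = ∫_0^6 (4*cos(5*π*x/6)) v dx − v(6) + v(0) for all v ∈ V.

Multiply both sides by a test function v and integrate from 0 to 6:
  ∫_0^6 −u''(x) v(x) dx = ∫_0^6 f(x) v(x) dx.
Integrate the LHS by parts once:
  ∫_0^6 −u'' v dx = −[u'(x) v(x)]_0^6 + ∫_0^6 u'(x) v'(x) dx.
Thus ∫_0^6 u'(x) v'(x) dx = ∫_0^6 f(x) v(x) dx + [u'(x) v(x)]_0^6.
Choose V so that boundary terms are either known or forced to vanish.
u has inhomogeneous Neumann u'(0) = -1, u'(6) = -1. [u' v]_0^6 = (-1)·v(6) − (-1)·v(0) = − v(6) + v(0). Take V = H^1(0, 6); boundary term becomes part of RHS.
Weak formulation: find u (satisfying any essential BC) such that ∫_0^6 u'(x) v'(x) dx = ∫_0^6 f v dx − v(6) + v(0) for all v ∈ V (Neumann data are natural BCs: they enter the RHS as boundary terms).
Substituting f(x) = 4*cos(5*π*x/6), the right-hand side is ∫_0^6 (4*cos(5*π*x/6)) v dx − v(6) + v(0).
Compatibility check (pure Neumann): taking v ≡ 1 ∈ V gives 0 = ∫_0^6 f dx + (-1) − (-1), i.e. ∫_0^6 f dx must equal u'(0) − u'(6) = 0. Indeed ∫_0^6 (4*cos(5*π*x/6)) dx = 0, so the data are compatible. The solution is then unique only up to an additive constant (fix it e.g. by requiring ∫_0^6 u dx = 0).


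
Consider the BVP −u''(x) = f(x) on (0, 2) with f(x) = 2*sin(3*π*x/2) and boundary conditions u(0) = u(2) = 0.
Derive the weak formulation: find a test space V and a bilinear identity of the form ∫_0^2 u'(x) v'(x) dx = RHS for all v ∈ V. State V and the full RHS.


V = H^1_0(0, 2) (so v(0) = v(2) = 0); weak form: ∫_0^2 u'v' dx = ∫_0^2 (2*sin(3*π*x/2)) v dx for all v ∈ V.

Multiply both sides by a test function v and integrate from 0 to 2:
  ∫_0^2 −u''(x) v(x) dx = ∫_0^2 f(x) v(x) dx.
Integrate the LHS by parts once:
  ∫_0^2 −u'' v dx = −[u'(x) v(x)]_0^2 + ∫_0^2 u'(x) v'(x) dx.
Thus ∫_0^2 u'(x) v'(x) dx = ∫_0^2 f(x) v(x) dx + [u'(x) v(x)]_0^2.
Choose V so that boundary terms are either known or forced to vanish.
u is Dirichlet: u(0) = u(2) = 0. Let V = H^1_0(0, 2); then v(0) = v(2) = 0, and [u' v]_0^2 = 0.
Weak formulation: find u (satisfying any essential BC) such that ∫_0^2 u'(x) v'(x) dx = ∫_0^2 f v dx for all v ∈ V.
Substituting f(x) = 2*sin(3*π*x/2), the right-hand side is ∫_0^2 (2*sin(3*π*x/2)) v dx.


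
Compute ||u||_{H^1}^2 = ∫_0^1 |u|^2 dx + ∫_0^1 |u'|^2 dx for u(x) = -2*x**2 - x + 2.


||u||_{H^1}^2 = 59/5

The H^1 norm (squared) on an interval (0, L) is
  ||u||_{H^1}^2 = ∫_0^L u(x)^2 dx + ∫_0^L u'(x)^2 dx.
Compute u'(x) = -4*x - 1.
Then u(x)^2 = 4*x**4 + 4*x**3 - 7*x**2 - 4*x + 4 and u'(x)^2 = 16*x**2 + 8*x + 1.
Integrate each monomial from 0 to 1 using ∫_0^1 c·x^n dx = c·1^(n+1)/(n+1):
  ∫_0^1 u(x)^2 dx = ∫_0^1 (4*x^4 + 4*x^3 - 7*x^2 - 4*x + 4) dx. Term by term:
    ∫_0^1 4*x^4 dx = 4/5;  ∫_0^1 4*x^3 dx = 1;  ∫_0^1 -7*x^2 dx = -7/3;
    ∫_0^1 -4*x dx = -2;  ∫_0^1 4 dx = 4.
  Sum: 4/5 + 1 − 7/3 − 2 + 4 = 22/15.
  ∫_0^1 u'(x)^2 dx = ∫_0^1 (16*x^2 + 8*x + 1) dx. Term by term:
    ∫_0^1 16*x^2 dx = 16/3;  ∫_0^1 8*x dx = 4;  ∫_0^1 1 dx = 1.
  Sum: 16/3 + 4 + 1 = 31/3.
Adding: ||u||_{H^1}^2 = 22/15 + 31/3 = 59/5.


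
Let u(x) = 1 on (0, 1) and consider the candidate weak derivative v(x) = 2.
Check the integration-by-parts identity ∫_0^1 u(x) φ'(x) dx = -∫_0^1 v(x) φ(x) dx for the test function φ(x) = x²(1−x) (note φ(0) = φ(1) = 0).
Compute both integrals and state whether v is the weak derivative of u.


LHS = 0, RHS = -1/6. No, v is not the weak derivative of u.

u(x) = 1, classical derivative u'(x) = 0.
φ(x) = x²(1−x), so φ'(x) = x*(2 - 3*x).
Note φ(0) = φ(1) = 0, so the boundary term u·φ vanishes.
LHS = ∫_0^1 u(x) φ'(x) dx = ∫_0^1 (-3*x^2 + 2*x) dx. Term by term:
  ∫_0^1 -3*x^2 dx = -1;  ∫_0^1 2*x dx = 1.
Sum: -1 + 1 = 0.
So LHS = 0.
∫_0^1 v(x) φ(x) dx = ∫_0^1 (-2*x^3 + 2*x^2) dx. Term by term:
  ∫_0^1 -2*x^3 dx = -1/2;  ∫_0^1 2*x^2 dx = 2/3.
Sum: -1/2 + 2/3 = 1/6.
So RHS = -∫_0^1 v(x) φ(x) dx = -1/6.
LHS − RHS = 1/6 ≠ 0, so the identity fails.
(For a valid weak derivative the identity must hold for EVERY test function, in particular this one. The failure shows v is NOT the weak derivative of u.)
Correct weak derivative would be u'(x) = 0.


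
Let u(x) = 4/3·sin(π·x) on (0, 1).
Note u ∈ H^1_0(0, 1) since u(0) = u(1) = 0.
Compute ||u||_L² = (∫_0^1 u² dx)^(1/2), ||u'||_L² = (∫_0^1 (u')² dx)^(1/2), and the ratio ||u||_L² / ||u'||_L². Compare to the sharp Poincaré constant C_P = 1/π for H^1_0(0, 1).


||u||_L² / ||u'||_L² = 1/π = C_P.

u(x) = 4/3·sin(π·x), so u'(x) = 4*π*cos(π*x)/3.
Writing u(x) = A·sin(kπx/L) with A = 4/3 and k = 1, use ∫_0^L sin²(kπx/L) dx = L/2 and ∫_0^L cos²(kπx/L) dx = L/2.
u² = 16/9·sin²(π·x) and (u')² = 16*π^2/9·cos²(π·x), and each of sin², cos² integrates to L/2 = 1/2 over (0, 1).
∫_0^1 u² dx = 8/9, so ||u||_L² = 2*sqrt(2)/3.
∫_0^1 (u')² dx = 8*π^2/9, so ||u'||_L² = 2*sqrt(2)*π/3.
Ratio ||u||_L² / ||u'||_L² = 1/π.
Sharp Poincaré constant on H^1_0(0, 1) is C_P = L/π = 1/π, achieved by sin(π·x).
This is the k = 1 eigenfunction (up to amplitude), so the ratio equals the sharp Poincaré constant exactly.
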